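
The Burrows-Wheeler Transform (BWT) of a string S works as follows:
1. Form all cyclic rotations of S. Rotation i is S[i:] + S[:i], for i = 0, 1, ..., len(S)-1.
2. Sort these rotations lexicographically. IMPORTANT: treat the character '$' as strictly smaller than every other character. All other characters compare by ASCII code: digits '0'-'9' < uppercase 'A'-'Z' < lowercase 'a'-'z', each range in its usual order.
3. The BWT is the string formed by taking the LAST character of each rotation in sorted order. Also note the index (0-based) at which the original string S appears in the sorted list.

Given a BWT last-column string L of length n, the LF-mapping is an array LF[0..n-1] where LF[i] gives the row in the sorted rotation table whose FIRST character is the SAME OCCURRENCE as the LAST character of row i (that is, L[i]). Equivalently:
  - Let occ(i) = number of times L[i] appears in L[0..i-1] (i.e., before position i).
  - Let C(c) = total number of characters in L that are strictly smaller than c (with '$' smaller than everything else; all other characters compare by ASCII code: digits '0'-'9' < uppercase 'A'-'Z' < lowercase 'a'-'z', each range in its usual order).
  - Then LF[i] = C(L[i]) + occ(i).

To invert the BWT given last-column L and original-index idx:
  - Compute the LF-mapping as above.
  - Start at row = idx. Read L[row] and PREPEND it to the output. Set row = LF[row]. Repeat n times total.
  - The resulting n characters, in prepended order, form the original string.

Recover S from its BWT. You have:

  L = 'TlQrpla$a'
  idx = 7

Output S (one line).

LF mapping: 2 5 1 8 7 6 3 0 4
Walk LF starting at row 7, prepending L[row]:
  step 1: row=7, L[7]='$', prepend. Next row=LF[7]=0
  step 2: row=0, L[0]='T', prepend. Next row=LF[0]=2
  step 3: row=2, L[2]='Q', prepend. Next row=LF[2]=1
  step 4: row=1, L[1]='l', prepend. Next row=LF[1]=5
  step 5: row=5, L[5]='l', prepend. Next row=LF[5]=6
  step 6: row=6, L[6]='a', prepend. Next row=LF[6]=3
  step 7: row=3, L[3]='r', prepend. Next row=LF[3]=8
  step 8: row=8, L[8]='a', prepend. Next row=LF[8]=4
  step 9: row=4, L[4]='p', prepend. Next row=LF[4]=7
Reversed output: parallQT$

Answer: parallQT$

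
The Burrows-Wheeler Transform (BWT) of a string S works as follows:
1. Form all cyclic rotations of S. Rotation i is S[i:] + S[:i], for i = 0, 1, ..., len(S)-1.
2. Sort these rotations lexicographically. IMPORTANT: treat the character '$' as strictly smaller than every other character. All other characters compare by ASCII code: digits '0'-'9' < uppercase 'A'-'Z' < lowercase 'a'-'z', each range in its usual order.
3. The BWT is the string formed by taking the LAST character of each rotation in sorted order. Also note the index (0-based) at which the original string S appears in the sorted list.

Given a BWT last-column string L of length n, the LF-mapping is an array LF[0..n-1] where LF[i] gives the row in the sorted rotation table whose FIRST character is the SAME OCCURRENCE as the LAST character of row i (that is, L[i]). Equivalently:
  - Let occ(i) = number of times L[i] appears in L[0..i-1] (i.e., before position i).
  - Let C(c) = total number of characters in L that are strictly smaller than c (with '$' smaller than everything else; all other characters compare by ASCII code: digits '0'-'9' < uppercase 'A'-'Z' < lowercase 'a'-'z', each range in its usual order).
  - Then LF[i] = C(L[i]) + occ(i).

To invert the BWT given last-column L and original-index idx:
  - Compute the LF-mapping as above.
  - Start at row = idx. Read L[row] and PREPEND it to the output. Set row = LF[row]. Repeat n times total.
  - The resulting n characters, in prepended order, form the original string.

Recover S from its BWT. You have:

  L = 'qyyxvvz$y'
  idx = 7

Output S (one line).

Answer: yzyvxvyq$

Derivation:
LF mapping: 1 5 6 4 2 3 8 0 7
Walk LF starting at row 7, prepending L[row]:
  step 1: row=7, L[7]='$', prepend. Next row=LF[7]=0
  step 2: row=0, L[0]='q', prepend. Next row=LF[0]=1
  step 3: row=1, L[1]='y', prepend. Next row=LF[1]=5
  step 4: row=5, L[5]='v', prepend. Next row=LF[5]=3
  step 5: row=3, L[3]='x', prepend. Next row=LF[3]=4
  step 6: row=4, L[4]='v', prepend. Next row=LF[4]=2
  step 7: row=2, L[2]='y', prepend. Next row=LF[2]=6
  step 8: row=6, L[6]='z', prepend. Next row=LF[6]=8
  step 9: row=8, L[8]='y', prepend. Next row=LF[8]=7
Reversed output: yzyvxvyq$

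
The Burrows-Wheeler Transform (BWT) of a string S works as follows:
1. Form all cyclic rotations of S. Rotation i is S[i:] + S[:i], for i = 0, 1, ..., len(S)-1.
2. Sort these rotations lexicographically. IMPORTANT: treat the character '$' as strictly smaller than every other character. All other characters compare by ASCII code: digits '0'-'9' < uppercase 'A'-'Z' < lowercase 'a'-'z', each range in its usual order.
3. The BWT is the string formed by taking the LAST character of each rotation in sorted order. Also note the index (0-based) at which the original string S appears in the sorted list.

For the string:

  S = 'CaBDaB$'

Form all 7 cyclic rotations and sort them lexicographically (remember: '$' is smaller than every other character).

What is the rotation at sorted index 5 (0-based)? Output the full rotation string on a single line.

Answer: aB$CaBD

Derivation:
All 7 rotations (rotation i = S[i:]+S[:i]):
  rot[0] = CaBDaB$
  rot[1] = aBDaB$C
  rot[2] = BDaB$Ca
  rot[3] = DaB$CaB
  rot[4] = aB$CaBD
  rot[5] = B$CaBDa
  rot[6] = $CaBDaB
Sorted (with $ < everything):
  sorted[0] = $CaBDaB
  sorted[1] = B$CaBDa
  sorted[2] = BDaB$Ca
  sorted[3] = CaBDaB$
  sorted[4] = DaB$CaB
  sorted[5] = aB$CaBD
  sorted[6] = aBDaB$C
sorted[5] = aB$CaBD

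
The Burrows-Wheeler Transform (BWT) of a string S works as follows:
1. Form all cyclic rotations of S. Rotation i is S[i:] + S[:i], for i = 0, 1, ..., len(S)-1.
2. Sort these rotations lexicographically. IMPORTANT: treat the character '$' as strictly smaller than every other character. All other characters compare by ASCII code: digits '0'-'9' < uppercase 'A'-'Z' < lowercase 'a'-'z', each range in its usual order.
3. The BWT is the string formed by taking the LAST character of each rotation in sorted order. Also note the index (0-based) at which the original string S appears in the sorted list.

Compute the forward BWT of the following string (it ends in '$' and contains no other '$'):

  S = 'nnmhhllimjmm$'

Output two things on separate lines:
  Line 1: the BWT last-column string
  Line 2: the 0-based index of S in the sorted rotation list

Answer: mmhlmlhmnijn$
12

Derivation:
All 13 rotations (rotation i = S[i:]+S[:i]):
  rot[0] = nnmhhllimjmm$
  rot[1] = nmhhllimjmm$n
  rot[2] = mhhllimjmm$nn
  rot[3] = hhllimjmm$nnm
  rot[4] = hllimjmm$nnmh
  rot[5] = llimjmm$nnmhh
  rot[6] = limjmm$nnmhhl
  rot[7] = imjmm$nnmhhll
  rot[8] = mjmm$nnmhhlli
  rot[9] = jmm$nnmhhllim
  rot[10] = mm$nnmhhllimj
  rot[11] = m$nnmhhllimjm
  rot[12] = $nnmhhllimjmm
Sorted (with $ < everything):
  sorted[0] = $nnmhhllimjmm  (last char: 'm')
  sorted[1] = hhllimjmm$nnm  (last char: 'm')
  sorted[2] = hllimjmm$nnmh  (last char: 'h')
  sorted[3] = imjmm$nnmhhll  (last char: 'l')
  sorted[4] = jmm$nnmhhllim  (last char: 'm')
  sorted[5] = limjmm$nnmhhl  (last char: 'l')
  sorted[6] = llimjmm$nnmhh  (last char: 'h')
  sorted[7] = m$nnmhhllimjm  (last char: 'm')
  sorted[8] = mhhllimjmm$nn  (last char: 'n')
  sorted[9] = mjmm$nnmhhlli  (last char: 'i')
  sorted[10] = mm$nnmhhllimj  (last char: 'j')
  sorted[11] = nmhhllimjmm$n  (last char: 'n')
  sorted[12] = nnmhhllimjmm$  (last char: '$')
Last column: mmhlmlhmnijn$
Original string S is at sorted index 12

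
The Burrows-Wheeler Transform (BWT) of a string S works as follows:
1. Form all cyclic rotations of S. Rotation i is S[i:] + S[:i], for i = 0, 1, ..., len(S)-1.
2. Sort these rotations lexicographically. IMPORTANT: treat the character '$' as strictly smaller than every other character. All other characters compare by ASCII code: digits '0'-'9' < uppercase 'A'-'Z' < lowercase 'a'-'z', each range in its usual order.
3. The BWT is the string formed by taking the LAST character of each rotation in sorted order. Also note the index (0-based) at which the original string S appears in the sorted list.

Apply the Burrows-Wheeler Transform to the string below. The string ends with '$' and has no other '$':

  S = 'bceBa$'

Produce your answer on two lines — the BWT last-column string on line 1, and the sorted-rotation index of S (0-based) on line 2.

Answer: aeB$bc
3

Derivation:
All 6 rotations (rotation i = S[i:]+S[:i]):
  rot[0] = bceBa$
  rot[1] = ceBa$b
  rot[2] = eBa$bc
  rot[3] = Ba$bce
  rot[4] = a$bceB
  rot[5] = $bceBa
Sorted (with $ < everything):
  sorted[0] = $bceBa  (last char: 'a')
  sorted[1] = Ba$bce  (last char: 'e')
  sorted[2] = a$bceB  (last char: 'B')
  sorted[3] = bceBa$  (last char: '$')
  sorted[4] = ceBa$b  (last char: 'b')
  sorted[5] = eBa$bc  (last char: 'c')
Last column: aeB$bc
Original string S is at sorted index 3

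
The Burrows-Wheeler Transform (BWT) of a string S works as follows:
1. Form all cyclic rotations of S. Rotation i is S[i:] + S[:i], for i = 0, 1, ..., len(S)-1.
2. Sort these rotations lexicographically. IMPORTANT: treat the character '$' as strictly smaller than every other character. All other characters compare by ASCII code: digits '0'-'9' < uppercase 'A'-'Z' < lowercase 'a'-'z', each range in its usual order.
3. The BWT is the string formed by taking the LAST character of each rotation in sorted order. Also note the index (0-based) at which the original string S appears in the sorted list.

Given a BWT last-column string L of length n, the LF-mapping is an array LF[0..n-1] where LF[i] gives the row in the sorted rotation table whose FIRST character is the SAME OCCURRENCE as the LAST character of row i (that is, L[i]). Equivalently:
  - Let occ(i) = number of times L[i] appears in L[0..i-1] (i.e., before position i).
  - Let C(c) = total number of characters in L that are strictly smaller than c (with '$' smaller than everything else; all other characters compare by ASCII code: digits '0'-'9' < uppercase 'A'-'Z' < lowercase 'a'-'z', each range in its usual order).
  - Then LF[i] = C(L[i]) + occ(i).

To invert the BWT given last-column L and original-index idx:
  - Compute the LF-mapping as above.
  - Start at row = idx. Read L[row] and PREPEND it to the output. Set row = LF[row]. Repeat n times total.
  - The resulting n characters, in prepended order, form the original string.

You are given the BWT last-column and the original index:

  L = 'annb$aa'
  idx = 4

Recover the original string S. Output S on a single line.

Answer: banana$

Derivation:
LF mapping: 1 5 6 4 0 2 3
Walk LF starting at row 4, prepending L[row]:
  step 1: row=4, L[4]='$', prepend. Next row=LF[4]=0
  step 2: row=0, L[0]='a', prepend. Next row=LF[0]=1
  step 3: row=1, L[1]='n', prepend. Next row=LF[1]=5
  step 4: row=5, L[5]='a', prepend. Next row=LF[5]=2
  step 5: row=2, L[2]='n', prepend. Next row=LF[2]=6
  step 6: row=6, L[6]='a', prepend. Next row=LF[6]=3
  step 7: row=3, L[3]='b', prepend. Next row=LF[3]=4
Reversed output: banana$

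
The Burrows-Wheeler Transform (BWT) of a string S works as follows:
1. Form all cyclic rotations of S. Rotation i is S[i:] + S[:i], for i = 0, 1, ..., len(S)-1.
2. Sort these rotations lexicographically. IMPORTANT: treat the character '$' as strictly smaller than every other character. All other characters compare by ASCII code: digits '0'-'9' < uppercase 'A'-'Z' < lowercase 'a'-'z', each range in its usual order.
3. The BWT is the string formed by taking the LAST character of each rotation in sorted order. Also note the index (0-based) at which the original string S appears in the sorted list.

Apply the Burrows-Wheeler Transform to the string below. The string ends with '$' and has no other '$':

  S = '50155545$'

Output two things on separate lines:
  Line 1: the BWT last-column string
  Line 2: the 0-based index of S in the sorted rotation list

Answer: 55054$551
5

Derivation:
All 9 rotations (rotation i = S[i:]+S[:i]):
  rot[0] = 50155545$
  rot[1] = 0155545$5
  rot[2] = 155545$50
  rot[3] = 55545$501
  rot[4] = 5545$5015
  rot[5] = 545$50155
  rot[6] = 45$501555
  rot[7] = 5$5015554
  rot[8] = $50155545
Sorted (with $ < everything):
  sorted[0] = $50155545  (last char: '5')
  sorted[1] = 0155545$5  (last char: '5')
  sorted[2] = 155545$50  (last char: '0')
  sorted[3] = 45$501555  (last char: '5')
  sorted[4] = 5$5015554  (last char: '4')
  sorted[5] = 50155545$  (last char: '$')
  sorted[6] = 545$50155  (last char: '5')
  sorted[7] = 5545$5015  (last char: '5')
  sorted[8] = 55545$501  (last char: '1')
Last column: 55054$551
Original string S is at sorted index 5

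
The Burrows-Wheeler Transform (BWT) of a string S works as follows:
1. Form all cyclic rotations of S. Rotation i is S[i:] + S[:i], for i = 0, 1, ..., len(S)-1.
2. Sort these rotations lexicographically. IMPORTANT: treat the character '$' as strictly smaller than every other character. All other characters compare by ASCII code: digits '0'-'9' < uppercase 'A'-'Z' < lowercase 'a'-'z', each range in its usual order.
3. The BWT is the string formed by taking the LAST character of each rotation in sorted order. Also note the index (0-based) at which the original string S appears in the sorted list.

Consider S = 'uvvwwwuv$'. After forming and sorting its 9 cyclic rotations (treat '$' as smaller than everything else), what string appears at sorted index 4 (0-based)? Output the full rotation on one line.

All 9 rotations (rotation i = S[i:]+S[:i]):
  rot[0] = uvvwwwuv$
  rot[1] = vvwwwuv$u
  rot[2] = vwwwuv$uv
  rot[3] = wwwuv$uvv
  rot[4] = wwuv$uvvw
  rot[5] = wuv$uvvww
  rot[6] = uv$uvvwww
  rot[7] = v$uvvwwwu
  rot[8] = $uvvwwwuv
Sorted (with $ < everything):
  sorted[0] = $uvvwwwuv
  sorted[1] = uv$uvvwww
  sorted[2] = uvvwwwuv$
  sorted[3] = v$uvvwwwu
  sorted[4] = vvwwwuv$u
  sorted[5] = vwwwuv$uv
  sorted[6] = wuv$uvvww
  sorted[7] = wwuv$uvvw
  sorted[8] = wwwuv$uvv
sorted[4] = vvwwwuv$u

Answer: vvwwwuv$u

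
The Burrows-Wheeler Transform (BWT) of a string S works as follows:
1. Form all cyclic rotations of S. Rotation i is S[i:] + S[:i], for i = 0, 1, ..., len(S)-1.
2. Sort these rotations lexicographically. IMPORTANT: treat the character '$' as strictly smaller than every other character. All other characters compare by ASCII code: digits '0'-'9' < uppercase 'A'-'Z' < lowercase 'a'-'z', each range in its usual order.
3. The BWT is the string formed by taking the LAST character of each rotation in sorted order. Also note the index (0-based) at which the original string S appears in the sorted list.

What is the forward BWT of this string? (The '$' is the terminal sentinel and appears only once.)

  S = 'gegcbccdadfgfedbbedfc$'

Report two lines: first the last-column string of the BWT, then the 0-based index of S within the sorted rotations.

All 22 rotations (rotation i = S[i:]+S[:i]):
  rot[0] = gegcbccdadfgfedbbedfc$
  rot[1] = egcbccdadfgfedbbedfc$g
  rot[2] = gcbccdadfgfedbbedfc$ge
  rot[3] = cbccdadfgfedbbedfc$geg
  rot[4] = bccdadfgfedbbedfc$gegc
  rot[5] = ccdadfgfedbbedfc$gegcb
  rot[6] = cdadfgfedbbedfc$gegcbc
  rot[7] = dadfgfedbbedfc$gegcbcc
  rot[8] = adfgfedbbedfc$gegcbccd
  rot[9] = dfgfedbbedfc$gegcbccda
  rot[10] = fgfedbbedfc$gegcbccdad
  rot[11] = gfedbbedfc$gegcbccdadf
  rot[12] = fedbbedfc$gegcbccdadfg
  rot[13] = edbbedfc$gegcbccdadfgf
  rot[14] = dbbedfc$gegcbccdadfgfe
  rot[15] = bbedfc$gegcbccdadfgfed
  rot[16] = bedfc$gegcbccdadfgfedb
  rot[17] = edfc$gegcbccdadfgfedbb
  rot[18] = dfc$gegcbccdadfgfedbbe
  rot[19] = fc$gegcbccdadfgfedbbed
  rot[20] = c$gegcbccdadfgfedbbedf
  rot[21] = $gegcbccdadfgfedbbedfc
Sorted (with $ < everything):
  sorted[0] = $gegcbccdadfgfedbbedfc  (last char: 'c')
  sorted[1] = adfgfedbbedfc$gegcbccd  (last char: 'd')
  sorted[2] = bbedfc$gegcbccdadfgfed  (last char: 'd')
  sorted[3] = bccdadfgfedbbedfc$gegc  (last char: 'c')
  sorted[4] = bedfc$gegcbccdadfgfedb  (last char: 'b')
  sorted[5] = c$gegcbccdadfgfedbbedf  (last char: 'f')
  sorted[6] = cbccdadfgfedbbedfc$geg  (last char: 'g')
  sorted[7] = ccdadfgfedbbedfc$gegcb  (last char: 'b')
  sorted[8] = cdadfgfedbbedfc$gegcbc  (last char: 'c')
  sorted[9] = dadfgfedbbedfc$gegcbcc  (last char: 'c')
  sorted[10] = dbbedfc$gegcbccdadfgfe  (last char: 'e')
  sorted[11] = dfc$gegcbccdadfgfedbbe  (last char: 'e')
  sorted[12] = dfgfedbbedfc$gegcbccda  (last char: 'a')
  sorted[13] = edbbedfc$gegcbccdadfgf  (last char: 'f')
  sorted[14] = edfc$gegcbccdadfgfedbb  (last char: 'b')
  sorted[15] = egcbccdadfgfedbbedfc$g  (last char: 'g')
  sorted[16] = fc$gegcbccdadfgfedbbed  (last char: 'd')
  sorted[17] = fedbbedfc$gegcbccdadfg  (last char: 'g')
  sorted[18] = fgfedbbedfc$gegcbccdad  (last char: 'd')
  sorted[19] = gcbccdadfgfedbbedfc$ge  (last char: 'e')
  sorted[20] = gegcbccdadfgfedbbedfc$  (last char: '$')
  sorted[21] = gfedbbedfc$gegcbccdadf  (last char: 'f')
Last column: cddcbfgbcceeafbgdgde$f
Original string S is at sorted index 20

Answer: cddcbfgbcceeafbgdgde$f
20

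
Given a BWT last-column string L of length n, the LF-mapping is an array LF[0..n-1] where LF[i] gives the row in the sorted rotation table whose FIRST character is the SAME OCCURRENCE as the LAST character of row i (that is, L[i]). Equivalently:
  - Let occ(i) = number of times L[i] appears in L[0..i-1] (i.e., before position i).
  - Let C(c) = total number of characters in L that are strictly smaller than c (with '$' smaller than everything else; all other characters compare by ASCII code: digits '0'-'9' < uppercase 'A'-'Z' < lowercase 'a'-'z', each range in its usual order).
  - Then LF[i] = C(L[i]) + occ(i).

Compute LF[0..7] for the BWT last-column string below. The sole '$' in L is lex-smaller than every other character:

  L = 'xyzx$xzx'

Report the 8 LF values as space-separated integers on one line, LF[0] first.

Char counts: '$':1, 'x':4, 'y':1, 'z':2
C (first-col start): C('$')=0, C('x')=1, C('y')=5, C('z')=6
L[0]='x': occ=0, LF[0]=C('x')+0=1+0=1
L[1]='y': occ=0, LF[1]=C('y')+0=5+0=5
L[2]='z': occ=0, LF[2]=C('z')+0=6+0=6
L[3]='x': occ=1, LF[3]=C('x')+1=1+1=2
L[4]='$': occ=0, LF[4]=C('$')+0=0+0=0
L[5]='x': occ=2, LF[5]=C('x')+2=1+2=3
L[6]='z': occ=1, LF[6]=C('z')+1=6+1=7
L[7]='x': occ=3, LF[7]=C('x')+3=1+3=4

Answer: 1 5 6 2 0 3 7 4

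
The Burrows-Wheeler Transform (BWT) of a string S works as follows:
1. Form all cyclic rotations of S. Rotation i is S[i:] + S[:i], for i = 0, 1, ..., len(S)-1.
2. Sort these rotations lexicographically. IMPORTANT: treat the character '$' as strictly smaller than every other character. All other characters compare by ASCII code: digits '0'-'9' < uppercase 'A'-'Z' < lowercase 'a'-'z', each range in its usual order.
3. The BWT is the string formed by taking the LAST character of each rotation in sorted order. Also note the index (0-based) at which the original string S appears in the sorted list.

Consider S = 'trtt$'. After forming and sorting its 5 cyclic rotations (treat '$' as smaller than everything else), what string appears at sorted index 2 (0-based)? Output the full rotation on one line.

All 5 rotations (rotation i = S[i:]+S[:i]):
  rot[0] = trtt$
  rot[1] = rtt$t
  rot[2] = tt$tr
  rot[3] = t$trt
  rot[4] = $trtt
Sorted (with $ < everything):
  sorted[0] = $trtt
  sorted[1] = rtt$t
  sorted[2] = t$trt
  sorted[3] = trtt$
  sorted[4] = tt$tr
sorted[2] = t$trt

Answer: t$trt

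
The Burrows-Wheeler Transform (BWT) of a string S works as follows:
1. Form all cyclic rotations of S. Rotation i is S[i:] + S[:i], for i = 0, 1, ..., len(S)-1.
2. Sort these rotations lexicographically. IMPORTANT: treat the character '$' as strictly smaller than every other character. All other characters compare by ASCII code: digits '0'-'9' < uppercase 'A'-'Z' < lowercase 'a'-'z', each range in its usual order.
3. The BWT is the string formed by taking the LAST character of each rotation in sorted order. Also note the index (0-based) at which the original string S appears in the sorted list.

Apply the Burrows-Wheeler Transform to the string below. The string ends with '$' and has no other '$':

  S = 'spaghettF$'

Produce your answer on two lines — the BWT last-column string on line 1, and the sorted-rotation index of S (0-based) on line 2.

Answer: Ftphags$te
7

Derivation:
All 10 rotations (rotation i = S[i:]+S[:i]):
  rot[0] = spaghettF$
  rot[1] = paghettF$s
  rot[2] = aghettF$sp
  rot[3] = ghettF$spa
  rot[4] = hettF$spag
  rot[5] = ettF$spagh
  rot[6] = ttF$spaghe
  rot[7] = tF$spaghet
  rot[8] = F$spaghett
  rot[9] = $spaghettF
Sorted (with $ < everything):
  sorted[0] = $spaghettF  (last char: 'F')
  sorted[1] = F$spaghett  (last char: 't')
  sorted[2] = aghettF$sp  (last char: 'p')
  sorted[3] = ettF$spagh  (last char: 'h')
  sorted[4] = ghettF$spa  (last char: 'a')
  sorted[5] = hettF$spag  (last char: 'g')
  sorted[6] = paghettF$s  (last char: 's')
  sorted[7] = spaghettF$  (last char: '$')
  sorted[8] = tF$spaghet  (last char: 't')
  sorted[9] = ttF$spaghe  (last char: 'e')
Last column: Ftphags$te
Original string S is at sorted index 7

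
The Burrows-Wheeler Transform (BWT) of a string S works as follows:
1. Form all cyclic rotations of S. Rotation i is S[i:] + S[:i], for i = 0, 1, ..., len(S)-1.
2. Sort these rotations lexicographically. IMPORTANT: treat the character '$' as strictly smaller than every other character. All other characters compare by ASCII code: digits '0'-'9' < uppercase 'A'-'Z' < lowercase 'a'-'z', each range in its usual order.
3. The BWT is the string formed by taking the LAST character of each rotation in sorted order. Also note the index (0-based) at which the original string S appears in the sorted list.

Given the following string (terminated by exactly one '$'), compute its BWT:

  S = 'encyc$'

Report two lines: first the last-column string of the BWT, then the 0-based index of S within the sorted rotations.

All 6 rotations (rotation i = S[i:]+S[:i]):
  rot[0] = encyc$
  rot[1] = ncyc$e
  rot[2] = cyc$en
  rot[3] = yc$enc
  rot[4] = c$ency
  rot[5] = $encyc
Sorted (with $ < everything):
  sorted[0] = $encyc  (last char: 'c')
  sorted[1] = c$ency  (last char: 'y')
  sorted[2] = cyc$en  (last char: 'n')
  sorted[3] = encyc$  (last char: '$')
  sorted[4] = ncyc$e  (last char: 'e')
  sorted[5] = yc$enc  (last char: 'c')
Last column: cyn$ec
Original string S is at sorted index 3

Answer: cyn$ec
3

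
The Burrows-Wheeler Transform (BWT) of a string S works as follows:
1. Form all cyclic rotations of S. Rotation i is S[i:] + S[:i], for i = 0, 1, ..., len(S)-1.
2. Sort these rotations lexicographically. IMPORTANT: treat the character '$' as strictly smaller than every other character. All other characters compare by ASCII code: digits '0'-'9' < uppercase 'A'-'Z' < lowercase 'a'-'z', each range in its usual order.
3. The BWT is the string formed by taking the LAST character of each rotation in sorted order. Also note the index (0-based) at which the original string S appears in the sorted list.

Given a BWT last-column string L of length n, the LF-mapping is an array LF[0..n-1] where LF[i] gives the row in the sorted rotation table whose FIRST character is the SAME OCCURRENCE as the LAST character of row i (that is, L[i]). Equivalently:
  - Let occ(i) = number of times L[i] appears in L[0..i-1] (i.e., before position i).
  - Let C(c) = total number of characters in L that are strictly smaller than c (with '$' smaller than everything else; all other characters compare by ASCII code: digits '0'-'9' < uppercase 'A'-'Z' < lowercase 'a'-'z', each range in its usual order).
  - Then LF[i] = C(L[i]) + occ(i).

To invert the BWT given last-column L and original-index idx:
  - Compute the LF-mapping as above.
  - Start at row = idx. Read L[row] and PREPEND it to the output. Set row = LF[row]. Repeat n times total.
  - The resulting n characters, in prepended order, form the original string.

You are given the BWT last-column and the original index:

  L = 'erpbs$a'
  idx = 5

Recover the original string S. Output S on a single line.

LF mapping: 3 5 4 2 6 0 1
Walk LF starting at row 5, prepending L[row]:
  step 1: row=5, L[5]='$', prepend. Next row=LF[5]=0
  step 2: row=0, L[0]='e', prepend. Next row=LF[0]=3
  step 3: row=3, L[3]='b', prepend. Next row=LF[3]=2
  step 4: row=2, L[2]='p', prepend. Next row=LF[2]=4
  step 5: row=4, L[4]='s', prepend. Next row=LF[4]=6
  step 6: row=6, L[6]='a', prepend. Next row=LF[6]=1
  step 7: row=1, L[1]='r', prepend. Next row=LF[1]=5
Reversed output: raspbe$

Answer: raspbe$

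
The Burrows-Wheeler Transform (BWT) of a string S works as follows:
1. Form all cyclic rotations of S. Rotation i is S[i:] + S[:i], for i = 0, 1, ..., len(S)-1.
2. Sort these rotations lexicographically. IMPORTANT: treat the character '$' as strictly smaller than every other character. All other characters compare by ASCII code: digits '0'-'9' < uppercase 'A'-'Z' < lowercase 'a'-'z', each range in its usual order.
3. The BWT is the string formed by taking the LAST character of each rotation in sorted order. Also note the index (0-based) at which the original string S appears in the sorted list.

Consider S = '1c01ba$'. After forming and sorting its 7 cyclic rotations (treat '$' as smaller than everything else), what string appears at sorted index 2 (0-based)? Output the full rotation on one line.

All 7 rotations (rotation i = S[i:]+S[:i]):
  rot[0] = 1c01ba$
  rot[1] = c01ba$1
  rot[2] = 01ba$1c
  rot[3] = 1ba$1c0
  rot[4] = ba$1c01
  rot[5] = a$1c01b
  rot[6] = $1c01ba
Sorted (with $ < everything):
  sorted[0] = $1c01ba
  sorted[1] = 01ba$1c
  sorted[2] = 1ba$1c0
  sorted[3] = 1c01ba$
  sorted[4] = a$1c01b
  sorted[5] = ba$1c01
  sorted[6] = c01ba$1
sorted[2] = 1ba$1c0

Answer: 1ba$1c0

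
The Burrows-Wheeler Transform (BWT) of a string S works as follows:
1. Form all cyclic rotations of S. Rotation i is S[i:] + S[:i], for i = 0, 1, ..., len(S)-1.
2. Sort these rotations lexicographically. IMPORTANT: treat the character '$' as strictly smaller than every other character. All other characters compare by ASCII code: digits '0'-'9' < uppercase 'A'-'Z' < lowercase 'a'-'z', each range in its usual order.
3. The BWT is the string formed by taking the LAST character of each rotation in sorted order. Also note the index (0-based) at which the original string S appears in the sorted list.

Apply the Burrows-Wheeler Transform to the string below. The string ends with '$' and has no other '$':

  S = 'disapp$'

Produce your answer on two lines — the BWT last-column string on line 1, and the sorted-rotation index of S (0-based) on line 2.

Answer: ps$dpai
2

Derivation:
All 7 rotations (rotation i = S[i:]+S[:i]):
  rot[0] = disapp$
  rot[1] = isapp$d
  rot[2] = sapp$di
  rot[3] = app$dis
  rot[4] = pp$disa
  rot[5] = p$disap
  rot[6] = $disapp
Sorted (with $ < everything):
  sorted[0] = $disapp  (last char: 'p')
  sorted[1] = app$dis  (last char: 's')
  sorted[2] = disapp$  (last char: '$')
  sorted[3] = isapp$d  (last char: 'd')
  sorted[4] = p$disap  (last char: 'p')
  sorted[5] = pp$disa  (last char: 'a')
  sorted[6] = sapp$di  (last char: 'i')
Last column: ps$dpai
Original string S is at sorted index 2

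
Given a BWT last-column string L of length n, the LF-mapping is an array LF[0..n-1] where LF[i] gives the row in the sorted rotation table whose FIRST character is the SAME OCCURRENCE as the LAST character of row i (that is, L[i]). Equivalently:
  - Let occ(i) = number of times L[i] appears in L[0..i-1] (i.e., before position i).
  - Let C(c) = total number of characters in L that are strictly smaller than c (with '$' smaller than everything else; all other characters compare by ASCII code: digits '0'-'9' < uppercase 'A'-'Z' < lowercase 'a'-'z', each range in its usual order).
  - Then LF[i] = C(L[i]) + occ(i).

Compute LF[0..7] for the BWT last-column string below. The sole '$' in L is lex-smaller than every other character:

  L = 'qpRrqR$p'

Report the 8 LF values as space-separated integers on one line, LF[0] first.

Answer: 5 3 1 7 6 2 0 4

Derivation:
Char counts: '$':1, 'R':2, 'p':2, 'q':2, 'r':1
C (first-col start): C('$')=0, C('R')=1, C('p')=3, C('q')=5, C('r')=7
L[0]='q': occ=0, LF[0]=C('q')+0=5+0=5
L[1]='p': occ=0, LF[1]=C('p')+0=3+0=3
L[2]='R': occ=0, LF[2]=C('R')+0=1+0=1
L[3]='r': occ=0, LF[3]=C('r')+0=7+0=7
L[4]='q': occ=1, LF[4]=C('q')+1=5+1=6
L[5]='R': occ=1, LF[5]=C('R')+1=1+1=2
L[6]='$': occ=0, LF[6]=C('$')+0=0+0=0
L[7]='p': occ=1, LF[7]=C('p')+1=3+1=4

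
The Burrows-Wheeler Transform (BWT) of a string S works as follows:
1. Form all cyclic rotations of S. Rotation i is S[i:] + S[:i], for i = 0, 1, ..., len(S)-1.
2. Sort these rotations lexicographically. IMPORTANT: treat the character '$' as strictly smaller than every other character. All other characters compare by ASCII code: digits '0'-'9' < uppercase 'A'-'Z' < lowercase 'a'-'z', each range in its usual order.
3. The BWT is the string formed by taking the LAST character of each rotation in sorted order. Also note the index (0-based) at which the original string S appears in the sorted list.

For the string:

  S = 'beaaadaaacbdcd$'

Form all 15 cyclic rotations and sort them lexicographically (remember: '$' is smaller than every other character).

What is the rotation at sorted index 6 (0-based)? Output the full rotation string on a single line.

Answer: adaaacbdcd$beaa

Derivation:
All 15 rotations (rotation i = S[i:]+S[:i]):
  rot[0] = beaaadaaacbdcd$
  rot[1] = eaaadaaacbdcd$b
  rot[2] = aaadaaacbdcd$be
  rot[3] = aadaaacbdcd$bea
  rot[4] = adaaacbdcd$beaa
  rot[5] = daaacbdcd$beaaa
  rot[6] = aaacbdcd$beaaad
  rot[7] = aacbdcd$beaaada
  rot[8] = acbdcd$beaaadaa
  rot[9] = cbdcd$beaaadaaa
  rot[10] = bdcd$beaaadaaac
  rot[11] = dcd$beaaadaaacb
  rot[12] = cd$beaaadaaacbd
  rot[13] = d$beaaadaaacbdc
  rot[14] = $beaaadaaacbdcd
Sorted (with $ < everything):
  sorted[0] = $beaaadaaacbdcd
  sorted[1] = aaacbdcd$beaaad
  sorted[2] = aaadaaacbdcd$be
  sorted[3] = aacbdcd$beaaada
  sorted[4] = aadaaacbdcd$bea
  sorted[5] = acbdcd$beaaadaa
  sorted[6] = adaaacbdcd$beaa
  sorted[7] = bdcd$beaaadaaac
  sorted[8] = beaaadaaacbdcd$
  sorted[9] = cbdcd$beaaadaaa
  sorted[10] = cd$beaaadaaacbd
  sorted[11] = d$beaaadaaacbdc
  sorted[12] = daaacbdcd$beaaa
  sorted[13] = dcd$beaaadaaacb
  sorted[14] = eaaadaaacbdcd$b
sorted[6] = adaaacbdcd$beaa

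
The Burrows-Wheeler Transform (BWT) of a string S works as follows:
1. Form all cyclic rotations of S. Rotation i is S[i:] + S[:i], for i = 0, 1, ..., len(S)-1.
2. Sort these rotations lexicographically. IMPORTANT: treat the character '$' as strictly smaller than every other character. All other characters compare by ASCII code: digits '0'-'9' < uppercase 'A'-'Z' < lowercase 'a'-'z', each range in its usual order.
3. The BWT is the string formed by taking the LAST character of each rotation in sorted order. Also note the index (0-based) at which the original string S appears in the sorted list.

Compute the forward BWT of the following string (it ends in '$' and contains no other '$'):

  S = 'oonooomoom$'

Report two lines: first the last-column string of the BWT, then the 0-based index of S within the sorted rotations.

Answer: moooooomo$n
9

Derivation:
All 11 rotations (rotation i = S[i:]+S[:i]):
  rot[0] = oonooomoom$
  rot[1] = onooomoom$o
  rot[2] = nooomoom$oo
  rot[3] = ooomoom$oon
  rot[4] = oomoom$oono
  rot[5] = omoom$oonoo
  rot[6] = moom$oonooo
  rot[7] = oom$oonooom
  rot[8] = om$oonooomo
  rot[9] = m$oonooomoo
  rot[10] = $oonooomoom
Sorted (with $ < everything):
  sorted[0] = $oonooomoom  (last char: 'm')
  sorted[1] = m$oonooomoo  (last char: 'o')
  sorted[2] = moom$oonooo  (last char: 'o')
  sorted[3] = nooomoom$oo  (last char: 'o')
  sorted[4] = om$oonooomo  (last char: 'o')
  sorted[5] = omoom$oonoo  (last char: 'o')
  sorted[6] = onooomoom$o  (last char: 'o')
  sorted[7] = oom$oonooom  (last char: 'm')
  sorted[8] = oomoom$oono  (last char: 'o')
  sorted[9] = oonooomoom$  (last char: '$')
  sorted[10] = ooomoom$oon  (last char: 'n')
Last column: moooooomo$n
Original string S is at sorted index 9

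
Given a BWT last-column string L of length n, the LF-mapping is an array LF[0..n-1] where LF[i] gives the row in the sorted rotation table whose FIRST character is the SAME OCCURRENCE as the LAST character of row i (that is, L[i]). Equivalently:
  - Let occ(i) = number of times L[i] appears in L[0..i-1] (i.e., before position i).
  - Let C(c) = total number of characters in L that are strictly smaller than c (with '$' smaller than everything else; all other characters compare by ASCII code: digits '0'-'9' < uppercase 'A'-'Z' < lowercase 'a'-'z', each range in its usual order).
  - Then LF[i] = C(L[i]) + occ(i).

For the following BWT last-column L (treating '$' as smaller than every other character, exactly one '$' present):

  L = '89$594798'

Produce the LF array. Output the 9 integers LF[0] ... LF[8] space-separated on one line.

Char counts: '$':1, '4':1, '5':1, '7':1, '8':2, '9':3
C (first-col start): C('$')=0, C('4')=1, C('5')=2, C('7')=3, C('8')=4, C('9')=6
L[0]='8': occ=0, LF[0]=C('8')+0=4+0=4
L[1]='9': occ=0, LF[1]=C('9')+0=6+0=6
L[2]='$': occ=0, LF[2]=C('$')+0=0+0=0
L[3]='5': occ=0, LF[3]=C('5')+0=2+0=2
L[4]='9': occ=1, LF[4]=C('9')+1=6+1=7
L[5]='4': occ=0, LF[5]=C('4')+0=1+0=1
L[6]='7': occ=0, LF[6]=C('7')+0=3+0=3
L[7]='9': occ=2, LF[7]=C('9')+2=6+2=8
L[8]='8': occ=1, LF[8]=C('8')+1=4+1=5

Answer: 4 6 0 2 7 1 3 8 5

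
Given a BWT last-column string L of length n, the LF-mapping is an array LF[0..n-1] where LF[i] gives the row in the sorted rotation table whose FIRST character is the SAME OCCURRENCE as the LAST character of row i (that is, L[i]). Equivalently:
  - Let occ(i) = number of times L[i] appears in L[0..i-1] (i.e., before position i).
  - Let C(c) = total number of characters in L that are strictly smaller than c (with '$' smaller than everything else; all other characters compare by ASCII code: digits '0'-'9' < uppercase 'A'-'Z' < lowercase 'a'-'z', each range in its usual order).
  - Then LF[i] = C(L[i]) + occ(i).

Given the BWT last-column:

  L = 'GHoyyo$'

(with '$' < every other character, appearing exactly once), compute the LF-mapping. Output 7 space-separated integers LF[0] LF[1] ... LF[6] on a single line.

Char counts: '$':1, 'G':1, 'H':1, 'o':2, 'y':2
C (first-col start): C('$')=0, C('G')=1, C('H')=2, C('o')=3, C('y')=5
L[0]='G': occ=0, LF[0]=C('G')+0=1+0=1
L[1]='H': occ=0, LF[1]=C('H')+0=2+0=2
L[2]='o': occ=0, LF[2]=C('o')+0=3+0=3
L[3]='y': occ=0, LF[3]=C('y')+0=5+0=5
L[4]='y': occ=1, LF[4]=C('y')+1=5+1=6
L[5]='o': occ=1, LF[5]=C('o')+1=3+1=4
L[6]='$': occ=0, LF[6]=C('$')+0=0+0=0

Answer: 1 2 3 5 6 4 0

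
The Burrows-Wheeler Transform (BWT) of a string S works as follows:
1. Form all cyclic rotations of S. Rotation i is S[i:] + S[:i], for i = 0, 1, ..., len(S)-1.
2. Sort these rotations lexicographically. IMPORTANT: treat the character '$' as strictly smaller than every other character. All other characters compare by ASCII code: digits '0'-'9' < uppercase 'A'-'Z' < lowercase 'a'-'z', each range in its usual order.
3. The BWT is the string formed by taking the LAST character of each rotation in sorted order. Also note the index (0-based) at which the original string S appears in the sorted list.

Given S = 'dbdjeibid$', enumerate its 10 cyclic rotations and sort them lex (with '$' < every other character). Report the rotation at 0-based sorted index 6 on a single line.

All 10 rotations (rotation i = S[i:]+S[:i]):
  rot[0] = dbdjeibid$
  rot[1] = bdjeibid$d
  rot[2] = djeibid$db
  rot[3] = jeibid$dbd
  rot[4] = eibid$dbdj
  rot[5] = ibid$dbdje
  rot[6] = bid$dbdjei
  rot[7] = id$dbdjeib
  rot[8] = d$dbdjeibi
  rot[9] = $dbdjeibid
Sorted (with $ < everything):
  sorted[0] = $dbdjeibid
  sorted[1] = bdjeibid$d
  sorted[2] = bid$dbdjei
  sorted[3] = d$dbdjeibi
  sorted[4] = dbdjeibid$
  sorted[5] = djeibid$db
  sorted[6] = eibid$dbdj
  sorted[7] = ibid$dbdje
  sorted[8] = id$dbdjeib
  sorted[9] = jeibid$dbd
sorted[6] = eibid$dbdj

Answer: eibid$dbdj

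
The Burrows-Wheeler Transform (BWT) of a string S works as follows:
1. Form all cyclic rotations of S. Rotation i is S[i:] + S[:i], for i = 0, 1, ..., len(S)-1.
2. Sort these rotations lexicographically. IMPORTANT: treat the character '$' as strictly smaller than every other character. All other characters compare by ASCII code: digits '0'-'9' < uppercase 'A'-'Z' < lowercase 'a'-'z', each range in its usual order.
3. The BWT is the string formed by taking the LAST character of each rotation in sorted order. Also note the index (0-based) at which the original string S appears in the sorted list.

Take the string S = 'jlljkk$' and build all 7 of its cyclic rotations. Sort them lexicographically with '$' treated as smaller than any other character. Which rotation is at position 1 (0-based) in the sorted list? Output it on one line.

Answer: jkk$jll

Derivation:
All 7 rotations (rotation i = S[i:]+S[:i]):
  rot[0] = jlljkk$
  rot[1] = lljkk$j
  rot[2] = ljkk$jl
  rot[3] = jkk$jll
  rot[4] = kk$jllj
  rot[5] = k$jlljk
  rot[6] = $jlljkk
Sorted (with $ < everything):
  sorted[0] = $jlljkk
  sorted[1] = jkk$jll
  sorted[2] = jlljkk$
  sorted[3] = k$jlljk
  sorted[4] = kk$jllj
  sorted[5] = ljkk$jl
  sorted[6] = lljkk$j
sorted[1] = jkk$jll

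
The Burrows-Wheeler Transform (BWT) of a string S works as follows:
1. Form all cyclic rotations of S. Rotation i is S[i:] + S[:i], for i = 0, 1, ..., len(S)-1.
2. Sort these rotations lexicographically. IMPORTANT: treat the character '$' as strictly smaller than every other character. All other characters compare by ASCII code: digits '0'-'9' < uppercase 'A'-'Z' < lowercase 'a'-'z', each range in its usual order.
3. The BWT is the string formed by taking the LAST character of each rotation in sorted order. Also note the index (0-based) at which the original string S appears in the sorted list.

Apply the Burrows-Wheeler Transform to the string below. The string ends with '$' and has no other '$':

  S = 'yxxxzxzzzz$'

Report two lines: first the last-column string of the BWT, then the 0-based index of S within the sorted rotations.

All 11 rotations (rotation i = S[i:]+S[:i]):
  rot[0] = yxxxzxzzzz$
  rot[1] = xxxzxzzzz$y
  rot[2] = xxzxzzzz$yx
  rot[3] = xzxzzzz$yxx
  rot[4] = zxzzzz$yxxx
  rot[5] = xzzzz$yxxxz
  rot[6] = zzzz$yxxxzx
  rot[7] = zzz$yxxxzxz
  rot[8] = zz$yxxxzxzz
  rot[9] = z$yxxxzxzzz
  rot[10] = $yxxxzxzzzz
Sorted (with $ < everything):
  sorted[0] = $yxxxzxzzzz  (last char: 'z')
  sorted[1] = xxxzxzzzz$y  (last char: 'y')
  sorted[2] = xxzxzzzz$yx  (last char: 'x')
  sorted[3] = xzxzzzz$yxx  (last char: 'x')
  sorted[4] = xzzzz$yxxxz  (last char: 'z')
  sorted[5] = yxxxzxzzzz$  (last char: '$')
  sorted[6] = z$yxxxzxzzz  (last char: 'z')
  sorted[7] = zxzzzz$yxxx  (last char: 'x')
  sorted[8] = zz$yxxxzxzz  (last char: 'z')
  sorted[9] = zzz$yxxxzxz  (last char: 'z')
  sorted[10] = zzzz$yxxxzx  (last char: 'x')
Last column: zyxxz$zxzzx
Original string S is at sorted index 5

Answer: zyxxz$zxzzx
5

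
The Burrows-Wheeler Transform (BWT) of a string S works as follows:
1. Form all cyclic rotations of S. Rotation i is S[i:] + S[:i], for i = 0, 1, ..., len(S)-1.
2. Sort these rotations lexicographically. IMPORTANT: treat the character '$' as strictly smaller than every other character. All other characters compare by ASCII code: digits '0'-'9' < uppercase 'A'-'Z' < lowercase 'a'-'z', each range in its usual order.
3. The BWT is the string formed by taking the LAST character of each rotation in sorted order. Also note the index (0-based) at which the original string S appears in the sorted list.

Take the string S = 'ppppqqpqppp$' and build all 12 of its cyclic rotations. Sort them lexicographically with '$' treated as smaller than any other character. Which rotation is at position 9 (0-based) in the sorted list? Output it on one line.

Answer: qppp$ppppqqp

Derivation:
All 12 rotations (rotation i = S[i:]+S[:i]):
  rot[0] = ppppqqpqppp$
  rot[1] = pppqqpqppp$p
  rot[2] = ppqqpqppp$pp
  rot[3] = pqqpqppp$ppp
  rot[4] = qqpqppp$pppp
  rot[5] = qpqppp$ppppq
  rot[6] = pqppp$ppppqq
  rot[7] = qppp$ppppqqp
  rot[8] = ppp$ppppqqpq
  rot[9] = pp$ppppqqpqp
  rot[10] = p$ppppqqpqpp
  rot[11] = $ppppqqpqppp
Sorted (with $ < everything):
  sorted[0] = $ppppqqpqppp
  sorted[1] = p$ppppqqpqpp
  sorted[2] = pp$ppppqqpqp
  sorted[3] = ppp$ppppqqpq
  sorted[4] = ppppqqpqppp$
  sorted[5] = pppqqpqppp$p
  sorted[6] = ppqqpqppp$pp
  sorted[7] = pqppp$ppppqq
  sorted[8] = pqqpqppp$ppp
  sorted[9] = qppp$ppppqqp
  sorted[10] = qpqppp$ppppq
  sorted[11] = qqpqppp$pppp
sorted[9] = qppp$ppppqqp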